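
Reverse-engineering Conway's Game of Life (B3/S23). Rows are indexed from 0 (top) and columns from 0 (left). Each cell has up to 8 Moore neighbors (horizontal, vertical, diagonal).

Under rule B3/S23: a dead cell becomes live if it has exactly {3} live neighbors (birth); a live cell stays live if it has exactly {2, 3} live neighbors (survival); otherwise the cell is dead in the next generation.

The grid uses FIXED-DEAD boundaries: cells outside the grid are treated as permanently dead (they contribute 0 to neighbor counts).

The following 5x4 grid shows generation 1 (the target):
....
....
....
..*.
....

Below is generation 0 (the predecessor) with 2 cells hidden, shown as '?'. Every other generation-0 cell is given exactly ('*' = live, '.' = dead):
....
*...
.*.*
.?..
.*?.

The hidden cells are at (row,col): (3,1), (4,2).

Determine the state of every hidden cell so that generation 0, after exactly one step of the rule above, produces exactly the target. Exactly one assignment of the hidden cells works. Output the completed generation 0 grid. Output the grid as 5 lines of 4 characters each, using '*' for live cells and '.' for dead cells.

Hidden generation-0 cells (in order): (3,1), (4,2).
A hidden cell only influences target cells in its own 3x3 neighborhood. Try each of the 2^2 = 4 assignments, step the completed generation 0 forward once under B3/S23, and compare with the target:
  (3,1)=. (4,2)=. -> step reproduces the target at every cell -> ACCEPT
  (3,1)=. (4,2)=* -> step gives (3,1)='*' but target has '.' -> reject
  (3,1)=* (4,2)=. -> step gives (2,0)='*' but target has '.' -> reject
  (3,1)=* (4,2)=* -> step gives (2,0)='*' but target has '.' -> reject
Unique solution: (3,1)=dead, (4,2)=dead.
Check: live-neighbor counts of every cell in the completed generation 0:
1100
1221
2120
2231
1010
Applying B3/S23 to generation 0 with these counts gives:
....
....
....
..*.
....
which matches the target exactly.

Answer: ....
*...
.*.*
....
.*..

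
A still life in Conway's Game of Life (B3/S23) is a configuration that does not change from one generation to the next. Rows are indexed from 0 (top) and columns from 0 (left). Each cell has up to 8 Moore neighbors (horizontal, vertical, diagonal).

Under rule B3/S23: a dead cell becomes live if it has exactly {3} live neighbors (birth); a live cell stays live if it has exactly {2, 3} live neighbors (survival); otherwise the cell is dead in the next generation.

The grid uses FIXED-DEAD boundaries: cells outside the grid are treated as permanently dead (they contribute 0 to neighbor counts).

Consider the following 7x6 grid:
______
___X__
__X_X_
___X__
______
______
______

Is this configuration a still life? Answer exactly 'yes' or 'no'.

Compute generation 1 and compare to generation 0 (given above):
Generation 1:
______
___X__
__X_X_
___X__
______
______
______
The grids are IDENTICAL -> still life.

Answer: yes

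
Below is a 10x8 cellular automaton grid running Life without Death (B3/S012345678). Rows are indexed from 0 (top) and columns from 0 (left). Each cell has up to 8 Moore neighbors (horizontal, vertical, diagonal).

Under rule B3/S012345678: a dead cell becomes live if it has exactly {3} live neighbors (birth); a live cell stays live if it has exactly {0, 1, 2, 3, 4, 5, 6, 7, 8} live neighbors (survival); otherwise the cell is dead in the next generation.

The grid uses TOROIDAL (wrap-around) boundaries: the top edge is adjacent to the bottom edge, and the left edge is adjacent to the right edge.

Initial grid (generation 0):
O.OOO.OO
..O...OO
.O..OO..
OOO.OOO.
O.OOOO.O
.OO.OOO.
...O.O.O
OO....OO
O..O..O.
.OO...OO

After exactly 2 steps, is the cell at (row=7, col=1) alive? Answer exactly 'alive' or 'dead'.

Simulating step by step:
Generation 0 (given above): 43 live cells
Generation 1: 48 live cells
O.OOO.OO
..O...OO
.O..OO..
OOO.OOO.
O.OOOO.O
.OO.OOO.
...O.O.O
OOO.OOOO
O..O.OO.
.OO.O.OO
Generation 2: 48 live cells
O.OOO.OO
..O...OO
.O..OO..
OOO.OOO.
O.OOOO.O
.OO.OOO.
...O.O.O
OOO.OOOO
O..O.OO.
.OO.O.OO

Cell (7,1) at generation 2: 1 -> alive

Answer: alive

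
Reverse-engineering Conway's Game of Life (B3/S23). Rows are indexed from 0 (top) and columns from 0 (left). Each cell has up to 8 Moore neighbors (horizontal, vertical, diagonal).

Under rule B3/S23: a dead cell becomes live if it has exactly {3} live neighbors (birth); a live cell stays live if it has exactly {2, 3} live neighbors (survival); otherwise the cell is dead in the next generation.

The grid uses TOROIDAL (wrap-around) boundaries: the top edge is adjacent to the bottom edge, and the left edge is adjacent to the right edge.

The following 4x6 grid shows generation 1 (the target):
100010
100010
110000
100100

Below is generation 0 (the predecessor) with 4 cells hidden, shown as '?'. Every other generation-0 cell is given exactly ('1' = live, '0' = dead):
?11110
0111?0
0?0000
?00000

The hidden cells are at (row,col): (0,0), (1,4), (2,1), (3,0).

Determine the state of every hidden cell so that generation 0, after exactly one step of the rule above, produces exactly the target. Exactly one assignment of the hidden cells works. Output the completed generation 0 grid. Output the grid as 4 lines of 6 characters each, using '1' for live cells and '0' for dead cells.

Answer: 011110
011100
010000
100000

Derivation:
Hidden generation-0 cells (in order): (0,0), (1,4), (2,1), (3,0).
A hidden cell only influences target cells in its own 3x3 neighborhood. Try each of the 2^4 = 16 assignments, step the completed generation 0 forward once under B3/S23, and compare with the target:
  (0,0)=0 (1,4)=0 (2,1)=0 (3,0)=0 -> step gives (0,0)='0' but target has '1' -> reject
  (0,0)=0 (1,4)=0 (2,1)=0 (3,0)=1 -> step gives (1,0)='0' but target has '1' -> reject
  (0,0)=0 (1,4)=0 (2,1)=1 (3,0)=0 -> step gives (0,0)='0' but target has '1' -> reject
  (0,0)=0 (1,4)=0 (2,1)=1 (3,0)=1 -> step reproduces the target at every cell -> ACCEPT
  (0,0)=0 (1,4)=1 (2,1)=0 (3,0)=0 -> step gives (0,0)='0' but target has '1' -> reject
  (0,0)=0 (1,4)=1 (2,1)=0 (3,0)=1 -> step gives (0,5)='1' but target has '0' -> reject
  (0,0)=0 (1,4)=1 (2,1)=1 (3,0)=0 -> step gives (0,0)='0' but target has '1' -> reject
  (0,0)=0 (1,4)=1 (2,1)=1 (3,0)=1 -> step gives (0,5)='1' but target has '0' -> reject
  (0,0)=1 (1,4)=0 (2,1)=0 (3,0)=0 -> step gives (2,0)='0' but target has '1' -> reject
  (0,0)=1 (1,4)=0 (2,1)=0 (3,0)=1 -> step gives (0,5)='1' but target has '0' -> reject
  (0,0)=1 (1,4)=0 (2,1)=1 (3,0)=0 -> step gives (1,0)='0' but target has '1' -> reject
  (0,0)=1 (1,4)=0 (2,1)=1 (3,0)=1 -> step gives (0,5)='1' but target has '0' -> reject
  (0,0)=1 (1,4)=1 (2,1)=0 (3,0)=0 -> step gives (0,5)='1' but target has '0' -> reject
  (0,0)=1 (1,4)=1 (2,1)=0 (3,0)=1 -> step gives (1,5)='1' but target has '0' -> reject
  (0,0)=1 (1,4)=1 (2,1)=1 (3,0)=0 -> step gives (0,5)='1' but target has '0' -> reject
  (0,0)=1 (1,4)=1 (2,1)=1 (3,0)=1 -> step gives (1,0)='0' but target has '1' -> reject
Unique solution: (0,0)=dead, (1,4)=dead, (2,1)=live, (3,0)=live.
Check: live-neighbor counts of every cell in the completed generation 0:
345422
346431
334211
244322
Applying B3/S23 to generation 0 with these counts gives:
100010
100010
110000
100100
which matches the target exactly.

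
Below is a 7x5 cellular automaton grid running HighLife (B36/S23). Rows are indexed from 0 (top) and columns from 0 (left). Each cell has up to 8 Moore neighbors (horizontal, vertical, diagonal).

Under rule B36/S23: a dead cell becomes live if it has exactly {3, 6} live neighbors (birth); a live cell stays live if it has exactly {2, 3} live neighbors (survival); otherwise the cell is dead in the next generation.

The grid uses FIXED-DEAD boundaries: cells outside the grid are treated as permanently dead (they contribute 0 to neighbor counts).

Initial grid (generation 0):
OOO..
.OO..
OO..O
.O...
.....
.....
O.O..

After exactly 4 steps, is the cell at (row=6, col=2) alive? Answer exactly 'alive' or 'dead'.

Answer: dead

Derivation:
Simulating step by step:
Generation 0 (given above): 11 live cells
Generation 1: 6 live cells
O.O..
...O.
O....
OO...
.....
.....
.....
Generation 2: 5 live cells
.....
.O...
OO...
OO...
.....
.....
.....
Generation 3: 5 live cells
.....
OO...
..O..
OO...
.....
.....
.....
Generation 4: 3 live cells
.....
.O...
..O..
.O...
.....
.....
.....

Cell (6,2) at generation 4: 0 -> dead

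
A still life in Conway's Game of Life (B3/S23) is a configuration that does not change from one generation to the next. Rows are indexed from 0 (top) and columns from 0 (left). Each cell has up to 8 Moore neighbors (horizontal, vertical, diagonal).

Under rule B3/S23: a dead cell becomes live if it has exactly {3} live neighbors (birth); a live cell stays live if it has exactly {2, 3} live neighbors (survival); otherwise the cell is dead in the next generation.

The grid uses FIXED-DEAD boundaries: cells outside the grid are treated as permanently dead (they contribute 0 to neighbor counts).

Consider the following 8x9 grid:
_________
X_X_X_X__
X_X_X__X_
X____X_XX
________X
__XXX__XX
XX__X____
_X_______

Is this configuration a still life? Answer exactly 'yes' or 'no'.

Compute generation 1 and compare to generation 0 (given above):
Generation 1:
_________
_____X___
X___X__XX
_X____XXX
___XX_X__
_XXXX__XX
XX__X____
XX_______
Cell (1,0) differs: gen0=1 vs gen1=0 -> NOT a still life.

Answer: no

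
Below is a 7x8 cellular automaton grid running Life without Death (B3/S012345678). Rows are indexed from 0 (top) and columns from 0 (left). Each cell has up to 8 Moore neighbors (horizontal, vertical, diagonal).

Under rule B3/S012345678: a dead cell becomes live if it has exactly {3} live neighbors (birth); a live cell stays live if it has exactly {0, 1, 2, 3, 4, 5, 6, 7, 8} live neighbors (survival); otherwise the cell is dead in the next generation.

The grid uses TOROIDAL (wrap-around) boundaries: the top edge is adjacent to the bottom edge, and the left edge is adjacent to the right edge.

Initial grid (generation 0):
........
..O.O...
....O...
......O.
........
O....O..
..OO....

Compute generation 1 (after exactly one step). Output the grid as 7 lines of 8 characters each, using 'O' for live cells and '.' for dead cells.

Answer: ..O.....
..OOO...
...OOO..
......O.
........
O....O..
..OO....

Derivation:
Simulating step by step:
Generation 0 (given above): 8 live cells
Generation 1: 12 live cells
(generation 1 grid is the final answer)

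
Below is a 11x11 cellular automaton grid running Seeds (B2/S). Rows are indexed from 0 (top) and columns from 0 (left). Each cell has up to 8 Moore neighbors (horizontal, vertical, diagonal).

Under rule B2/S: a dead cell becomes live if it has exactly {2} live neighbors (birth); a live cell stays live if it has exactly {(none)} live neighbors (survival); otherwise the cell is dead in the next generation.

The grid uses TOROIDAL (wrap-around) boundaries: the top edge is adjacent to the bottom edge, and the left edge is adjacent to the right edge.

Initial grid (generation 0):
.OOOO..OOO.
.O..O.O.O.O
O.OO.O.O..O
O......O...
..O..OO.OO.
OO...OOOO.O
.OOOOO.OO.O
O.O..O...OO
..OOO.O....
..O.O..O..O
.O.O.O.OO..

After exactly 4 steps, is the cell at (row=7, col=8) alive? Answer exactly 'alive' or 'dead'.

Answer: alive

Derivation:
Simulating step by step:
Generation 0 (given above): 58 live cells
Generation 1: 7 live cells
..........O
...........
...........
...........
....O......
...........
...........
...........
.......OO..
O........O.
..........O
Generation 2: 7 live cells
O........O.
...........
...........
...........
...........
...........
...........
.......OO..
.........OO
.......O...
...........
Generation 3: 11 live cells
..........O
..........O
...........
...........
...........
...........
.......OO..
..........O
......O....
........OOO
........O.O
Generation 4: 13 live cells
...........
O........O.
...........
...........
...........
.......OO..
.........O.
......O.OO.
O......OO..
O..........
.......O...

Cell (7,8) at generation 4: 1 -> alive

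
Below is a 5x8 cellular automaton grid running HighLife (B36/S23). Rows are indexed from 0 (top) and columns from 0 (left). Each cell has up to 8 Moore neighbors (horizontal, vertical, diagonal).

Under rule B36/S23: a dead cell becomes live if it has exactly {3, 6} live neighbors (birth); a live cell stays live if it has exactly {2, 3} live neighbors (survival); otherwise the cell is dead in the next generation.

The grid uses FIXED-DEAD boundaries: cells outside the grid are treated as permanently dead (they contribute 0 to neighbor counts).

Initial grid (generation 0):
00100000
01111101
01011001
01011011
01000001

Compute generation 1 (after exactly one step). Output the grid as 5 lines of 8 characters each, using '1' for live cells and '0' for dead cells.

Answer: 01101000
01000110
11000001
11011111
00100011

Derivation:
Simulating step by step:
Generation 0 (given above): 18 live cells
Generation 1: 19 live cells
(generation 1 grid is the final answer)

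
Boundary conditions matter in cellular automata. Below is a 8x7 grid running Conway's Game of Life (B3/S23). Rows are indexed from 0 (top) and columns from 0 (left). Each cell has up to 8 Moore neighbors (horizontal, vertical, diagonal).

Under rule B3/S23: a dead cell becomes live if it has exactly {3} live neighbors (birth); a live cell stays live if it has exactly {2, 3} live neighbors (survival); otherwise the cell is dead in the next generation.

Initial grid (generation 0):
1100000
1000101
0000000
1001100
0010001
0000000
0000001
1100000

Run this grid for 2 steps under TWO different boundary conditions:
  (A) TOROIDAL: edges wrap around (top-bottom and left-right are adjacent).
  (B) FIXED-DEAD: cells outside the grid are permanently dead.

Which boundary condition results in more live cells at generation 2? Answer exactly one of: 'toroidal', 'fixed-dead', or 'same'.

Under TOROIDAL boundary, generation 2:
0100001
0100100
0111110
0011011
0000000
0000000
1000000
1000000
Population = 15

Under FIXED-DEAD boundary, generation 2:
1100000
1110100
0011100
0011000
0000000
0000000
0000000
0000000
Population = 11

Comparison: toroidal=15, fixed-dead=11 -> toroidal

Answer: toroidal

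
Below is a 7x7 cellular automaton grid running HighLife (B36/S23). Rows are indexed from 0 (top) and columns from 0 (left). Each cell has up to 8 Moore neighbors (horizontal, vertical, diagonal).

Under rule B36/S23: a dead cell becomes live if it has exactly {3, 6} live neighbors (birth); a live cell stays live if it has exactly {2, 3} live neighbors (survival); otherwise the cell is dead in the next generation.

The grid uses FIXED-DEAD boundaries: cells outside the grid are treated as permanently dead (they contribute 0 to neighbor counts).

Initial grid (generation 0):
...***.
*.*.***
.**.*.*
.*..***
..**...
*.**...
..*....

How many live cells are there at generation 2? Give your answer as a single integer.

Answer: 12

Derivation:
Simulating step by step:
Generation 0 (given above): 22 live cells
Generation 1: 14 live cells
...*..*
..**..*
*.*....
.*..*.*
.....*.
.......
.***...
Generation 2: 12 live cells
..**...
.***...
..*..*.
.*...*.
.....*.
..*....
..*....
Population at generation 2: 12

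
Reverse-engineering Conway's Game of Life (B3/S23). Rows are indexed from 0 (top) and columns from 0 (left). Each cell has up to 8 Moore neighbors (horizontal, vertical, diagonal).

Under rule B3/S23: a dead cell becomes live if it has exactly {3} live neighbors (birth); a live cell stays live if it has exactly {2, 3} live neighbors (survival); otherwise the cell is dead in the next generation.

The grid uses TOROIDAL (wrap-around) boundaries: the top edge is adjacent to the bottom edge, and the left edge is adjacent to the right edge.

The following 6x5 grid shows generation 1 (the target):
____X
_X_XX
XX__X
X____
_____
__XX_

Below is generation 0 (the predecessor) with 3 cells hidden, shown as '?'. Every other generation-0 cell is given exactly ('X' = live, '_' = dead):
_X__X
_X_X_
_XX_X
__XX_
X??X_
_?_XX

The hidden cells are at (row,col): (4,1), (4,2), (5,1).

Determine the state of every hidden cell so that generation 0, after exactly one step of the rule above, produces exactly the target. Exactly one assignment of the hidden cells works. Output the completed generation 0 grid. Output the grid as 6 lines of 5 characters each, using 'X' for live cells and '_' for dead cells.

Answer: _X__X
_X_X_
_XX_X
__XX_
X__X_
___XX

Derivation:
Hidden generation-0 cells (in order): (4,1), (4,2), (5,1).
A hidden cell only influences target cells in its own 3x3 neighborhood. Try each of the 2^3 = 8 assignments, step the completed generation 0 forward once under B3/S23, and compare with the target:
  (4,1)=_ (4,2)=_ (5,1)=_ -> step reproduces the target at every cell -> ACCEPT
  (4,1)=_ (4,2)=_ (5,1)=X -> step gives (0,1)='X' but target has '_' -> reject
  (4,1)=_ (4,2)=X (5,1)=_ -> step gives (4,1)='X' but target has '_' -> reject
  (4,1)=_ (4,2)=X (5,1)=X -> step gives (0,1)='X' but target has '_' -> reject
  (4,1)=X (4,2)=_ (5,1)=_ -> step gives (3,0)='_' but target has 'X' -> reject
  (4,1)=X (4,2)=_ (5,1)=X -> step gives (0,1)='X' but target has '_' -> reject
  (4,1)=X (4,2)=X (5,1)=_ -> step gives (3,0)='_' but target has 'X' -> reject
  (4,1)=X (4,2)=X (5,1)=X -> step gives (0,1)='X' but target has '_' -> reject
Unique solution: (4,1)=dead, (4,2)=dead, (5,1)=dead.
Check: live-neighbor counts of every cell in the completed generation 0:
41443
53533
33552
34444
12445
42334
Applying B3/S23 to generation 0 with these counts gives:
____X
_X_XX
XX__X
X____
_____
__XX_
which matches the target exactly.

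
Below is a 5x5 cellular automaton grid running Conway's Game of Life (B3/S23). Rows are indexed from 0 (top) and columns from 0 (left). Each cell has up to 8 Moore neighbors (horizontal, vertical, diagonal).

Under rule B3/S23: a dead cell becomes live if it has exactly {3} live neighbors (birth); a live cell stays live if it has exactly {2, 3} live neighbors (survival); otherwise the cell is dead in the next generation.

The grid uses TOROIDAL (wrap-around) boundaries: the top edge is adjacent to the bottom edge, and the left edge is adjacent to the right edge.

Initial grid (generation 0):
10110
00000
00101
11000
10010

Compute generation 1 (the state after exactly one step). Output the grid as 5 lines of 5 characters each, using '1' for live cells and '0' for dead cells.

Simulating step by step:
Generation 0 (given above): 9 live cells
Generation 1: 14 live cells
(generation 1 grid is the final answer)

Answer: 01110
01101
11000
11110
10010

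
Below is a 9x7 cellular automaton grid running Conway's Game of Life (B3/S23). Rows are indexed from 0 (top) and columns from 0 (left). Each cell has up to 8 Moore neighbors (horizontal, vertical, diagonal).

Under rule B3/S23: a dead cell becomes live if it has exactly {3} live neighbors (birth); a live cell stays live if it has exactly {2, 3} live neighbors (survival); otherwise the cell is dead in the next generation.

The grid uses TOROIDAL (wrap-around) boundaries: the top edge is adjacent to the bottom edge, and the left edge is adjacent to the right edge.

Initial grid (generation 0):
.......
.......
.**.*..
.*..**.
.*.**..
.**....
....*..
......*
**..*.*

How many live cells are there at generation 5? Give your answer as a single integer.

Simulating step by step:
Generation 0 (given above): 17 live cells
Generation 1: 21 live cells
*......
.......
.*****.
**...*.
**.***.
.**.*..
.......
......*
*....**
Generation 2: 24 live cells
*......
.****..
*******
.......
...*.*.
***.**.
.......
*....**
*....*.
Generation 3: 27 live cells
*.***.*
.......
*....**
**.....
.***.**
.******
....*..
*....*.
**...*.
Generation 4: 25 live cells
*.*****
.*.**..
**....*
....*..
.......
.*....*
***....
**..**.
..**.*.
Generation 5: 16 live cells
*.....*
.......
******.
*......
.......
.**....
..*..*.
*...**.
.......
Population at generation 5: 16

Answer: 16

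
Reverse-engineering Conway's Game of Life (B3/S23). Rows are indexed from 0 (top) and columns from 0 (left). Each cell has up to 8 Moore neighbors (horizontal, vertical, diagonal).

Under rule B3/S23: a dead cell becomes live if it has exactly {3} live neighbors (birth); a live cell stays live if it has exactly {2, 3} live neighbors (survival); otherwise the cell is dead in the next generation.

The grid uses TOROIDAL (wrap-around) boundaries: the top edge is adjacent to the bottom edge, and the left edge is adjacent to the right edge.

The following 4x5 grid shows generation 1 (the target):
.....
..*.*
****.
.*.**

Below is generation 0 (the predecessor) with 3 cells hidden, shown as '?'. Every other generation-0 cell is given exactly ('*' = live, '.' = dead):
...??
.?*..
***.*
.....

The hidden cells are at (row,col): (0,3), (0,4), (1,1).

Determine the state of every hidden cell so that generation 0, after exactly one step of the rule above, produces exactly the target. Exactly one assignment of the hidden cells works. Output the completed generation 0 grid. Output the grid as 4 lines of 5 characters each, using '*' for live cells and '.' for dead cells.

Answer: ....*
..*..
***.*
.....

Derivation:
Hidden generation-0 cells (in order): (0,3), (0,4), (1,1).
A hidden cell only influences target cells in its own 3x3 neighborhood. Try each of the 2^3 = 8 assignments, step the completed generation 0 forward once under B3/S23, and compare with the target:
  (0,3)=. (0,4)=. (1,1)=. -> step gives (1,0)='*' but target has '.' -> reject
  (0,3)=. (0,4)=. (1,1)=* -> step gives (1,3)='*' but target has '.' -> reject
  (0,3)=. (0,4)=* (1,1)=. -> step reproduces the target at every cell -> ACCEPT
  (0,3)=. (0,4)=* (1,1)=* -> step gives (2,1)='.' but target has '*' -> reject
  (0,3)=* (0,4)=. (1,1)=. -> step gives (1,0)='*' but target has '.' -> reject
  (0,3)=* (0,4)=. (1,1)=* -> step gives (0,2)='*' but target has '.' -> reject
  (0,3)=* (0,4)=* (1,1)=. -> step gives (0,3)='*' but target has '.' -> reject
  (0,3)=* (0,4)=* (1,1)=* -> step gives (0,2)='*' but target has '.' -> reject
Unique solution: (0,3)=dead, (0,4)=live, (1,1)=dead.
Check: live-neighbor counts of every cell in the completed generation 0:
11120
44243
23231
43233
Applying B3/S23 to generation 0 with these counts gives:
.....
..*.*
****.
.*.**
which matches the target exactly.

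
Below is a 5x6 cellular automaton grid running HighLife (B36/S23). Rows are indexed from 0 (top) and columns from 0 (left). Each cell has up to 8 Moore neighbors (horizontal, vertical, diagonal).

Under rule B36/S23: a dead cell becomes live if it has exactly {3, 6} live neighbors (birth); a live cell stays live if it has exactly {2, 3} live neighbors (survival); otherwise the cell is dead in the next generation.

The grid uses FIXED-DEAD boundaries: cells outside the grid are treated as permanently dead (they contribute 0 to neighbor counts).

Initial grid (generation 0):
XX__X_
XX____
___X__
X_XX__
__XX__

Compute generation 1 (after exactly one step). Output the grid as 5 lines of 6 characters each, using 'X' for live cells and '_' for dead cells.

Answer: XX____
XXX___
X__X__
_X__X_
_XXX__

Derivation:
Simulating step by step:
Generation 0 (given above): 11 live cells
Generation 1: 12 live cells
(generation 1 grid is the final answer)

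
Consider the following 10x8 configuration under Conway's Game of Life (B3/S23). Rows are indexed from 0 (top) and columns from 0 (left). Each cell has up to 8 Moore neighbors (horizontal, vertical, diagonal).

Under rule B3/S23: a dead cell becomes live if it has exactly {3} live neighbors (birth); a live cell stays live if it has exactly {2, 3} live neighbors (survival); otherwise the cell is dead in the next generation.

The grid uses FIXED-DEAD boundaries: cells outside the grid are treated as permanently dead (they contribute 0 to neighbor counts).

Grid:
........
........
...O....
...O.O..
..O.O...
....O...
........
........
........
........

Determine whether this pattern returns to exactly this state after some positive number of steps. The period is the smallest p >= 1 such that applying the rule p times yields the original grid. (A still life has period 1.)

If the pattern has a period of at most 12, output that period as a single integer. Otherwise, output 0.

Simulating and comparing each generation to the original:
Gen 0 (original, given above): 6 live cells
Gen 1: 6 live cells, differs from original
Gen 2: 6 live cells, MATCHES original -> period = 2

Answer: 2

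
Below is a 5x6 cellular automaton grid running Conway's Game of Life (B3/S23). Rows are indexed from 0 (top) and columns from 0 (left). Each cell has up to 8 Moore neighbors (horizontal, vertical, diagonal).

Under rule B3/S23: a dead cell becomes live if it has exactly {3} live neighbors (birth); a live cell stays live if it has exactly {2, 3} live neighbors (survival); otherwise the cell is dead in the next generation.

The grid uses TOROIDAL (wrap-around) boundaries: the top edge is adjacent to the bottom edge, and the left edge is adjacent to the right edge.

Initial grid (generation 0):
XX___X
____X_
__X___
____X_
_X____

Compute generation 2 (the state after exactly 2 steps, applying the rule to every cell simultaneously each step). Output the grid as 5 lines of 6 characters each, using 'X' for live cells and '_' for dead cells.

Simulating step by step:
Generation 0 (given above): 7 live cells
Generation 1: 9 live cells
XX___X
XX___X
___X__
______
_X___X
Generation 2: 9 live cells
(generation 2 grid is the final answer)

Answer: __X_X_
_XX_XX
X_____
______
_X___X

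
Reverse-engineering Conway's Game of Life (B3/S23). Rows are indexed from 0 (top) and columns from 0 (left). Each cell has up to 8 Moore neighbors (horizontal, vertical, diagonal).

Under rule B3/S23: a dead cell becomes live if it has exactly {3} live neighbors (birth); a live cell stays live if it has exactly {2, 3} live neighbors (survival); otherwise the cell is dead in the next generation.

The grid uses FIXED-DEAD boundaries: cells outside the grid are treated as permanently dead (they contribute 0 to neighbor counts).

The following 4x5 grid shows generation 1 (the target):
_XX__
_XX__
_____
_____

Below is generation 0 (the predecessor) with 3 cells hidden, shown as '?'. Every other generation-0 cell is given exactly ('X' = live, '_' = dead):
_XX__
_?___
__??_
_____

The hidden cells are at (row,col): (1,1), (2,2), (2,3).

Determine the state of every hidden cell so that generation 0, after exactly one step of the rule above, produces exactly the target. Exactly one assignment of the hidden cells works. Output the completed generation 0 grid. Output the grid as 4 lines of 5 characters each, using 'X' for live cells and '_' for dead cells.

Answer: _XX__
_X___
_____
_____

Derivation:
Hidden generation-0 cells (in order): (1,1), (2,2), (2,3).
A hidden cell only influences target cells in its own 3x3 neighborhood. Try each of the 2^3 = 8 assignments, step the completed generation 0 forward once under B3/S23, and compare with the target:
  (1,1)=_ (2,2)=_ (2,3)=_ -> step gives (0,1)='_' but target has 'X' -> reject
  (1,1)=_ (2,2)=_ (2,3)=X -> step gives (0,1)='_' but target has 'X' -> reject
  (1,1)=_ (2,2)=X (2,3)=_ -> step gives (0,1)='_' but target has 'X' -> reject
  (1,1)=_ (2,2)=X (2,3)=X -> step gives (0,1)='_' but target has 'X' -> reject
  (1,1)=X (2,2)=_ (2,3)=_ -> step reproduces the target at every cell -> ACCEPT
  (1,1)=X (2,2)=_ (2,3)=X -> step gives (1,2)='_' but target has 'X' -> reject
  (1,1)=X (2,2)=X (2,3)=_ -> step gives (1,2)='_' but target has 'X' -> reject
  (1,1)=X (2,2)=X (2,3)=X -> step gives (1,2)='_' but target has 'X' -> reject
Unique solution: (1,1)=live, (2,2)=dead, (2,3)=dead.
Check: live-neighbor counts of every cell in the completed generation 0:
22210
22310
11100
00000
Applying B3/S23 to generation 0 with these counts gives:
_XX__
_XX__
_____
_____
which matches the target exactly.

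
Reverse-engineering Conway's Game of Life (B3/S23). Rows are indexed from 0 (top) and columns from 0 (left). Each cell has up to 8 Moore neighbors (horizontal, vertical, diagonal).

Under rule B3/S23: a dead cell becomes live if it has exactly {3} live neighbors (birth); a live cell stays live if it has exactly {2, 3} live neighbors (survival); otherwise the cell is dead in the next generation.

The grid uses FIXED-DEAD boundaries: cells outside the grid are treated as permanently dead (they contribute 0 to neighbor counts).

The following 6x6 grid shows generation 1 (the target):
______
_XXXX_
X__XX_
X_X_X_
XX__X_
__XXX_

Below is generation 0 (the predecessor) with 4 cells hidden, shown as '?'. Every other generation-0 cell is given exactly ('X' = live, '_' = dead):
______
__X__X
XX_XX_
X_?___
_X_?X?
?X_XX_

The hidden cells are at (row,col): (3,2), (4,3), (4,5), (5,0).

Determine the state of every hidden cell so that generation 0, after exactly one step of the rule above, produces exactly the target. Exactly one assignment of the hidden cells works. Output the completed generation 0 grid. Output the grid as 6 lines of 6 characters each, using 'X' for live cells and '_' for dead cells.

Answer: ______
__X__X
XX_XX_
X_X___
_X__X_
_X_XX_

Derivation:
Hidden generation-0 cells (in order): (3,2), (4,3), (4,5), (5,0).
A hidden cell only influences target cells in its own 3x3 neighborhood. Try each of the 2^4 = 16 assignments, step the completed generation 0 forward once under B3/S23, and compare with the target:
  (3,2)=_ (4,3)=_ (4,5)=_ (5,0)=_ -> step gives (2,1)='X' but target has '_' -> reject
  (3,2)=_ (4,3)=_ (4,5)=_ (5,0)=X -> step gives (2,1)='X' but target has '_' -> reject
  (3,2)=_ (4,3)=_ (4,5)=X (5,0)=_ -> step gives (2,1)='X' but target has '_' -> reject
  (3,2)=_ (4,3)=_ (4,5)=X (5,0)=X -> step gives (2,1)='X' but target has '_' -> reject
  (3,2)=_ (4,3)=X (4,5)=_ (5,0)=_ -> step gives (2,1)='X' but target has '_' -> reject
  (3,2)=_ (4,3)=X (4,5)=_ (5,0)=X -> step gives (2,1)='X' but target has '_' -> reject
  (3,2)=_ (4,3)=X (4,5)=X (5,0)=_ -> step gives (2,1)='X' but target has '_' -> reject
  (3,2)=_ (4,3)=X (4,5)=X (5,0)=X -> step gives (2,1)='X' but target has '_' -> reject
  (3,2)=X (4,3)=_ (4,5)=_ (5,0)=_ -> step reproduces the target at every cell -> ACCEPT
  (3,2)=X (4,3)=_ (4,5)=_ (5,0)=X -> step gives (4,0)='_' but target has 'X' -> reject
  (3,2)=X (4,3)=_ (4,5)=X (5,0)=_ -> step gives (3,4)='_' but target has 'X' -> reject
  (3,2)=X (4,3)=_ (4,5)=X (5,0)=X -> step gives (3,4)='_' but target has 'X' -> reject
  (3,2)=X (4,3)=X (4,5)=_ (5,0)=_ -> step gives (3,2)='_' but target has 'X' -> reject
  (3,2)=X (4,3)=X (4,5)=_ (5,0)=X -> step gives (3,2)='_' but target has 'X' -> reject
  (3,2)=X (4,3)=X (4,5)=X (5,0)=_ -> step gives (3,2)='_' but target has 'X' -> reject
  (3,2)=X (4,3)=X (4,5)=X (5,0)=X -> step gives (3,2)='_' but target has 'X' -> reject
Unique solution: (3,2)=live, (4,3)=dead, (4,5)=dead, (5,0)=dead.
Check: live-neighbor counts of every cell in the completed generation 0:
011111
232331
244322
353432
334422
213222
Applying B3/S23 to generation 0 with these counts gives:
______
_XXXX_
X__XX_
X_X_X_
XX__X_
__XXX_
which matches the target exactly.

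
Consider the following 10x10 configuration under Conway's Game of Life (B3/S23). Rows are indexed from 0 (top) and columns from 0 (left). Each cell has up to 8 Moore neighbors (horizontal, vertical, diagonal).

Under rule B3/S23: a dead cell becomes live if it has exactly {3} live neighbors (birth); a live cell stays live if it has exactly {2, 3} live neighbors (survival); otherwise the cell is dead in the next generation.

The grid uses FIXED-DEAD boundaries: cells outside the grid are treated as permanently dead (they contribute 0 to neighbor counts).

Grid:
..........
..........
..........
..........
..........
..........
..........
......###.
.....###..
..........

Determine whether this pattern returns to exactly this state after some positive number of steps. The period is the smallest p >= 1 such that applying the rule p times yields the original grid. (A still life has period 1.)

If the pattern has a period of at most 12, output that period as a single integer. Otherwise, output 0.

Simulating and comparing each generation to the original:
Gen 0 (original, given above): 6 live cells
Gen 1: 6 live cells, differs from original
Gen 2: 6 live cells, MATCHES original -> period = 2

Answer: 2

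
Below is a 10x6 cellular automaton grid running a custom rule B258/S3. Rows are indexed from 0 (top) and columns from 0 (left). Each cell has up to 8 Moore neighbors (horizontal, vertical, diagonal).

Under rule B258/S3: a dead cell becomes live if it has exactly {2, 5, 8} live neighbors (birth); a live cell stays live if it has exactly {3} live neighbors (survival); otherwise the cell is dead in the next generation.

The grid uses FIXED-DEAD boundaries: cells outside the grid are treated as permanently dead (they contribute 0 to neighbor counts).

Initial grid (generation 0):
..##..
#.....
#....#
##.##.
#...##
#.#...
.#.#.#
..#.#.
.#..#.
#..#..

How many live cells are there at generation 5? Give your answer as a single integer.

Answer: 5

Derivation:
Simulating step by step:
Generation 0 (given above): 23 live cells
Generation 1: 24 live cells
.#....
..###.
#.##..
###...
##..#.
......
##.#..
#.#.#.
#....#
.##.#.
Generation 2: 16 live cells
....#.
#.....
......
....#.
#..#..
...##.
.#..#.
##...#
.#....
#..#.#
Generation 3: 18 live cells
......
......
......
...#..
..##.#
##.###
....#.
##..#.
.#...#
.##.#.
Generation 4: 7 live cells
......
......
......
......
#.....
.....#
......
..##..
......
#..#.#
Generation 5: 5 live cells
......
......
......
......
......
......
..###.
......
.#....
....#.
Population at generation 5: 5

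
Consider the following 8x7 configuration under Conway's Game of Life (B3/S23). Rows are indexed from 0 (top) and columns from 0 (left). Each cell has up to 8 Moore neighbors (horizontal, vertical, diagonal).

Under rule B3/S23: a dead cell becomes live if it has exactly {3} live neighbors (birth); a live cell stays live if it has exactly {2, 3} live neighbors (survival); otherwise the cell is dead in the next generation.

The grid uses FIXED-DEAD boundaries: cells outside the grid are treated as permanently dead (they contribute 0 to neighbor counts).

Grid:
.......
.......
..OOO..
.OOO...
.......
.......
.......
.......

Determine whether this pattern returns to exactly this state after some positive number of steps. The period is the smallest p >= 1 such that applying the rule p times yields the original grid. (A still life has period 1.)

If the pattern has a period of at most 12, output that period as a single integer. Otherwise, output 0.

Simulating and comparing each generation to the original:
Gen 0 (original, given above): 6 live cells
Gen 1: 6 live cells, differs from original
Gen 2: 6 live cells, MATCHES original -> period = 2

Answer: 2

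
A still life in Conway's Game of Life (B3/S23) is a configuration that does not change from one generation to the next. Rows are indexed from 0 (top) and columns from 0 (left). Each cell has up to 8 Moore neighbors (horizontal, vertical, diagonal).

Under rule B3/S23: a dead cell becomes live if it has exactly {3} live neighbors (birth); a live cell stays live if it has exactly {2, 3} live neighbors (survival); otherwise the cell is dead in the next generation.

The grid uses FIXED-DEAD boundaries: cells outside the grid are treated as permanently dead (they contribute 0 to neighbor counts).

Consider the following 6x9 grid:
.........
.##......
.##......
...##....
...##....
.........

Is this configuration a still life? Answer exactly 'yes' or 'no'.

Compute generation 1 and compare to generation 0 (given above):
Generation 1:
.........
.##......
.#.......
....#....
...##....
.........
Cell (2,2) differs: gen0=1 vs gen1=0 -> NOT a still life.

Answer: no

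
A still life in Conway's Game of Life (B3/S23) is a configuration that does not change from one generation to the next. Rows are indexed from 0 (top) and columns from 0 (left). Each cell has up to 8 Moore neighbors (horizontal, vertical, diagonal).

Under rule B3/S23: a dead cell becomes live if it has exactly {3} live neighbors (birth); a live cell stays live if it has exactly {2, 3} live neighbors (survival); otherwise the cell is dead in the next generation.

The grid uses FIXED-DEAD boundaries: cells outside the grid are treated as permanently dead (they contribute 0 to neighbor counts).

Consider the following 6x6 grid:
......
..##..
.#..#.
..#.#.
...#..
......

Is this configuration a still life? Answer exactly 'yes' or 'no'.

Answer: yes

Derivation:
Compute generation 1 and compare to generation 0 (given above):
Generation 1:
......
..##..
.#..#.
..#.#.
...#..
......
The grids are IDENTICAL -> still life.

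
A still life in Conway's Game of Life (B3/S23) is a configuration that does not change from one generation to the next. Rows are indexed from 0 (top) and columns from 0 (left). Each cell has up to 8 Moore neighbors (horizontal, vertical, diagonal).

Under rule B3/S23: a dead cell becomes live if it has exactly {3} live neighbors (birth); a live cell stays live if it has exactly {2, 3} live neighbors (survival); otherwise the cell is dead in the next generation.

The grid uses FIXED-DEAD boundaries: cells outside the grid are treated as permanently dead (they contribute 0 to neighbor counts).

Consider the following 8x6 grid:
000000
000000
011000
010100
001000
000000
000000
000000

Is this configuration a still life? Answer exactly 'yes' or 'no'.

Compute generation 1 and compare to generation 0 (given above):
Generation 1:
000000
000000
011000
010100
001000
000000
000000
000000
The grids are IDENTICAL -> still life.

Answer: yes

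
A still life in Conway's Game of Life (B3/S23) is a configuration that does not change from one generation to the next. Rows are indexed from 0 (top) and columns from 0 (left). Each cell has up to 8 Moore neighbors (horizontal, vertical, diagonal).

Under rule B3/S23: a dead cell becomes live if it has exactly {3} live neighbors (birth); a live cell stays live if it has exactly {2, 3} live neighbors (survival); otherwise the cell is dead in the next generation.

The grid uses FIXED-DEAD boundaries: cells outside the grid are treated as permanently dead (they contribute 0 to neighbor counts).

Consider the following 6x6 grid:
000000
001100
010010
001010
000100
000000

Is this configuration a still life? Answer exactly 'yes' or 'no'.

Answer: yes

Derivation:
Compute generation 1 and compare to generation 0 (given above):
Generation 1:
000000
001100
010010
001010
000100
000000
The grids are IDENTICAL -> still life.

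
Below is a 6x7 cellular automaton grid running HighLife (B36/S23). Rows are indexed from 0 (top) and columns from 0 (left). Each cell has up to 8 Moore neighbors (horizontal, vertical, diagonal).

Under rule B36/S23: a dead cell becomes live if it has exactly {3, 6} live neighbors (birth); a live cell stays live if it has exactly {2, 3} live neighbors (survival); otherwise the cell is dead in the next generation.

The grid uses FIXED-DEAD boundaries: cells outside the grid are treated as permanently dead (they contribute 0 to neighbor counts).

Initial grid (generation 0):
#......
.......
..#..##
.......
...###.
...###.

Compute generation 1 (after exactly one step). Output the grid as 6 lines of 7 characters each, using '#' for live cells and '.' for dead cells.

Answer: .......
.......
.......
...#..#
...#.#.
...#.#.

Derivation:
Simulating step by step:
Generation 0 (given above): 10 live cells
Generation 1: 6 live cells
(generation 1 grid is the final answer)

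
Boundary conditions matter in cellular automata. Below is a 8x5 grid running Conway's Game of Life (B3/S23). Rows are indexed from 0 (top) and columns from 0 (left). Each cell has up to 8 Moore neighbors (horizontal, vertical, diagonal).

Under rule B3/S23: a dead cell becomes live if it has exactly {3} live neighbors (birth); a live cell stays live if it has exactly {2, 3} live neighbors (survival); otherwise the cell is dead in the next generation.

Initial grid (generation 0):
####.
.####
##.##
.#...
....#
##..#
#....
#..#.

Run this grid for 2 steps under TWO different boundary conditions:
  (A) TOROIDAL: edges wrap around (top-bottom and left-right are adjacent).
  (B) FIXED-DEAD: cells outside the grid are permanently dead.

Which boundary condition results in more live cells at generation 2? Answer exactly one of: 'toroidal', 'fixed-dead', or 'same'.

Answer: same

Derivation:
Under TOROIDAL boundary, generation 2:
.....
.....
..#..
####.
.#..#
.....
#...#
.....
Population = 9

Under FIXED-DEAD boundary, generation 2:
.....
.....
#.#.#
..###
...#.
.....
##...
.....
Population = 9

Comparison: toroidal=9, fixed-dead=9 -> same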